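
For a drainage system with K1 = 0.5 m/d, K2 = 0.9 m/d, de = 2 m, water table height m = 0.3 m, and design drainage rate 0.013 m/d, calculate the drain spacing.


S^2 = 8*K2*de*m/q + 4*K1*m^2/q
S^2 = 8*0.9*2*0.3/0.013 + 4*0.5*0.3^2/0.013
S = sqrt(346.1538)

18.6052 m


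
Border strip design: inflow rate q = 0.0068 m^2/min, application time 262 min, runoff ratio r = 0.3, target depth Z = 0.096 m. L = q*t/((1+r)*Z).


L = q*t/((1+r)*Z)
L = 0.0068*262/((1+0.3)*0.096)
L = 1.7816/0.1248

14.2756 m


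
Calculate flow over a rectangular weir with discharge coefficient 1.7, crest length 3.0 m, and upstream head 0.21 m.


Q = C * L * H^(3/2) = 1.7 * 3.0 * 0.21^1.5 = 1.7 * 3.0 * 0.096234

0.4908 m^3/s


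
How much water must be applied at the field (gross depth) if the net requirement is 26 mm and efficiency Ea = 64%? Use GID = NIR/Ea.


Ea = 64% = 0.64
GID = NIR / Ea = 26 / 0.64 = 40.6250 mm

40.6250 mm


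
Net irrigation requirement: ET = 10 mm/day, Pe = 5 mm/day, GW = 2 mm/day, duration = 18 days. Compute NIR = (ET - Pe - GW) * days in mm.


Daily deficit = ET - Pe - GW = 10 - 5 - 2 = 3 mm/day
NIR = 3 * 18 = 54 mm

54.0000 mm


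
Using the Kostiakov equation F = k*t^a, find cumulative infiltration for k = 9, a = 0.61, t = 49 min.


F = k * t^a = 9 * 49^0.61
F = 9 * 10.740379

96.6634 mm


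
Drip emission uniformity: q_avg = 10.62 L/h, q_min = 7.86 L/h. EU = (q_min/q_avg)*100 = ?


EU = (q_min/q_avg)*100 = (7.86/10.62)*100 = 74.0113%

74.0113 %


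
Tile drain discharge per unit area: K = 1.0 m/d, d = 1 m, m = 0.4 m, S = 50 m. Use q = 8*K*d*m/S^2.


q = 8*K*d*m/S^2
q = 8*1.0*1*0.4/50^2
q = 3.2000 / 2500

0.0013 m/d


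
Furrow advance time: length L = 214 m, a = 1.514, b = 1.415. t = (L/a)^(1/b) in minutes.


t = (L/a)^(1/b)
t = (214/1.514)^(1/1.415)
t = 141.347424^(1/1.415)

33.0855 min


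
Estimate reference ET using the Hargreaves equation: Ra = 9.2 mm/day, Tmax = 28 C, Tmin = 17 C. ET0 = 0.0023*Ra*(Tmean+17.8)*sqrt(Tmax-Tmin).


Tmean = (Tmax + Tmin)/2 = (28 + 17)/2 = 22.5
ET0 = 0.0023 * 9.2 * (22.5 + 17.8) * sqrt(28 - 17)
ET0 = 0.0023 * 9.2 * 40.3 * 3.316625

2.8282 mm/day


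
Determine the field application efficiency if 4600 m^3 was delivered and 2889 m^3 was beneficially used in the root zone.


Ea = V_root / V_field * 100 = 2889 / 4600 * 100 = 62.8043%

62.8043 %


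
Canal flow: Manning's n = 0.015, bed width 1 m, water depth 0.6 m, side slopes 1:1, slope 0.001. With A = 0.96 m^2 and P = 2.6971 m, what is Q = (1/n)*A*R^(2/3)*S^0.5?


R = A/P = 0.96/2.6971 = 0.355938
Q = (1/0.015) * 0.96 * 0.355938^(2/3) * 0.001^0.5

1.0165 m^3/s


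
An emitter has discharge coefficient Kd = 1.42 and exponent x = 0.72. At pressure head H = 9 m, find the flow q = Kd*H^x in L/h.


q = Kd * H^x = 1.42 * 9^0.72 = 1.42 * 4.864684

6.9079 L/h


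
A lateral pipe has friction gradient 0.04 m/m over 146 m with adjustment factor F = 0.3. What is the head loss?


hf = J * L * F = 0.04 * 146 * 0.3 = 1.7520 m

1.7520 m


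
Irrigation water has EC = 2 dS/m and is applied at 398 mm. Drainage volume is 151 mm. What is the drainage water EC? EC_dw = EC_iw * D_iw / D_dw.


EC_dw = EC_iw * D_iw / D_dw
EC_dw = 2 * 398 / 151
EC_dw = 796 / 151

5.2715 dS/m


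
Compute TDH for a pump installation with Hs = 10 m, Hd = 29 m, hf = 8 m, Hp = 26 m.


TDH = Hs + Hd + hf + Hp = 10 + 29 + 8 + 26 = 73

73 m


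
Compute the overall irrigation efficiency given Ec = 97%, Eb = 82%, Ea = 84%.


Ec = 0.97, Eb = 0.82, Ea = 0.84
E = 0.97 * 0.82 * 0.84 * 100 = 66.8136%

66.8136 %


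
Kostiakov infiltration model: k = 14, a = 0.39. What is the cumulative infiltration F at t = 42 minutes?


F = k * t^a = 14 * 42^0.39
F = 14 * 4.296029

60.1444 mm


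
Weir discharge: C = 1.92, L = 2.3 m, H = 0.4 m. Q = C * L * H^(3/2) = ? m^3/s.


Q = C * L * H^(3/2) = 1.92 * 2.3 * 0.4^1.5 = 1.92 * 2.3 * 0.252982

1.1172 m^3/s


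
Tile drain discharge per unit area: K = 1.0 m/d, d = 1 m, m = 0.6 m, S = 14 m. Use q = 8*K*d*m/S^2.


q = 8*K*d*m/S^2
q = 8*1.0*1*0.6/14^2
q = 4.8000 / 196

0.0245 m/d


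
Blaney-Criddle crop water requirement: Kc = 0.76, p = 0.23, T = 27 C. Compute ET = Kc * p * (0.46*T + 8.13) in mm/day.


ET = Kc * p * (0.46*T + 8.13)
ET = 0.76 * 0.23 * (0.46*27 + 8.13)
ET = 0.76 * 0.23 * 20.5500

3.5921 mm/day


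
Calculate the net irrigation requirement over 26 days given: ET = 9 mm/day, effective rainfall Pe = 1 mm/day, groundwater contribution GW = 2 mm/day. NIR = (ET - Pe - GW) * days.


Daily deficit = ET - Pe - GW = 9 - 1 - 2 = 6 mm/day
NIR = 6 * 26 = 156 mm

156.0000 mm


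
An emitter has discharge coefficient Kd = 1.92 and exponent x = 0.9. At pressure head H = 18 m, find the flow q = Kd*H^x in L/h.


q = Kd * H^x = 1.92 * 18^0.9 = 1.92 * 13.481718

25.8849 L/h


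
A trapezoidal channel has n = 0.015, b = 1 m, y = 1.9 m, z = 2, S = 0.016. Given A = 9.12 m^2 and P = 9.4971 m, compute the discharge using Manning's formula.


R = A/P = 9.12/9.4971 = 0.960293
Q = (1/0.015) * 9.12 * 0.960293^(2/3) * 0.016^0.5

74.8571 m^3/s


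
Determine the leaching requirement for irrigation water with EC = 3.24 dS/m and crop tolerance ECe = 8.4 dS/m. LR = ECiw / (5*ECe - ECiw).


LR = ECiw / (5*ECe - ECiw)
LR = 3.24 / (5*8.4 - 3.24)
LR = 3.24 / 38.7600

0.0836


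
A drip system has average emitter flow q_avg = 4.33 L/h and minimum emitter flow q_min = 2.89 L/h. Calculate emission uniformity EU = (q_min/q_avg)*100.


EU = (q_min/q_avg)*100 = (2.89/4.33)*100 = 66.7436%

66.7436 %


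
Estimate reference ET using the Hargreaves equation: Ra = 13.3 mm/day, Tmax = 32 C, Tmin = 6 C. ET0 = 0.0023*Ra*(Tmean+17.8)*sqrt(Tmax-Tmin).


Tmean = (Tmax + Tmin)/2 = (32 + 6)/2 = 19.0
ET0 = 0.0023 * 13.3 * (19.0 + 17.8) * sqrt(32 - 6)
ET0 = 0.0023 * 13.3 * 36.8 * 5.099020

5.7400 mm/day


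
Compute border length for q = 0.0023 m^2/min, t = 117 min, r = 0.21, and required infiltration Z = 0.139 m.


L = q*t/((1+r)*Z)
L = 0.0023*117/((1+0.21)*0.139)
L = 0.2691/0.16819

1.6000 m


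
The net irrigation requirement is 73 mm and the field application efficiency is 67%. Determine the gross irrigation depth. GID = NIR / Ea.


Ea = 67% = 0.67
GID = NIR / Ea = 73 / 0.67 = 108.9552 mm

108.9552 mm


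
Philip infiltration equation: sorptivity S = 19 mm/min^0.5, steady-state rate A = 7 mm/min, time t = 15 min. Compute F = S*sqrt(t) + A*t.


F = S*sqrt(t) + A*t
F = 19*sqrt(15) + 7*15
F = 19*3.872983 + 105

178.5867 mm


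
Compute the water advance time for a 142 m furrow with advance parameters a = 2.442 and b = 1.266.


t = (L/a)^(1/b)
t = (142/2.442)^(1/1.266)
t = 58.149058^(1/1.266)

24.7624 min


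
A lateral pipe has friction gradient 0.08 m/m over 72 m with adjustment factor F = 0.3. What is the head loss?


hf = J * L * F = 0.08 * 72 * 0.3 = 1.7280 m

1.7280 m


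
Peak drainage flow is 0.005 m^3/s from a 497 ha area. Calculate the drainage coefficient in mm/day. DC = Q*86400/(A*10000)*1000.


DC = Q * 86400 / (A * 10000) * 1000
DC = 0.005 * 86400 / (497 * 10000) * 1000
DC = 432000.0000 / 4970000

0.0869 mm/day


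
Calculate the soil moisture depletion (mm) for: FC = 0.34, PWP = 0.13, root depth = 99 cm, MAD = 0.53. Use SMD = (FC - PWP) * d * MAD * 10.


SMD = (FC - PWP) * d * MAD * 10
SMD = (0.34 - 0.13) * 99 * 0.53 * 10
SMD = 0.2100 * 99 * 0.53 * 10

110.1870 mm


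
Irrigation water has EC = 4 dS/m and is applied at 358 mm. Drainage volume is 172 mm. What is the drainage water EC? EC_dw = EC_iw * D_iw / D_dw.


EC_dw = EC_iw * D_iw / D_dw
EC_dw = 4 * 358 / 172
EC_dw = 1432 / 172

8.3256 dS/m


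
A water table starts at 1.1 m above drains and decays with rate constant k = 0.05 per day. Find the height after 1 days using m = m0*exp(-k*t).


m = m0 * exp(-k*t)
m = 1.1 * exp(-0.05 * 1)
m = 1.1 * exp(-0.0500)

1.0464 m


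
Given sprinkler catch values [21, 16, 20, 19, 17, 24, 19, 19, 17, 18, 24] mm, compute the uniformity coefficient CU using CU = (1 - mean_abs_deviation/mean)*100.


mean = 19.454545 mm
MAD = 2.033058 mm
CU = (1 - 2.033058/19.454545)*100

89.5497 %


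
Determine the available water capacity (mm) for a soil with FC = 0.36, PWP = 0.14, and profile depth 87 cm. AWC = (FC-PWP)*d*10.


AWC = (FC - PWP) * d * 10
AWC = (0.36 - 0.14) * 87 * 10
AWC = 0.2200 * 87 * 10

191.4000 mm


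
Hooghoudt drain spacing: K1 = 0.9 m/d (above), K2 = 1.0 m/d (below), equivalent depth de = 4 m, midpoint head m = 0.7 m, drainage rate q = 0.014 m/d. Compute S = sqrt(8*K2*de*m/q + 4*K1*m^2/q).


S^2 = 8*K2*de*m/q + 4*K1*m^2/q
S^2 = 8*1.0*4*0.7/0.014 + 4*0.9*0.7^2/0.014
S = sqrt(1726.0000)

41.5452 m


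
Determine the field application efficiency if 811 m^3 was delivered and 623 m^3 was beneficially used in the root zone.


Ea = V_root / V_field * 100 = 623 / 811 * 100 = 76.8187%

76.8187 %


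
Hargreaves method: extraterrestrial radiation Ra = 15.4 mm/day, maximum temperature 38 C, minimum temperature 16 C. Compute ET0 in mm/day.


Tmean = (Tmax + Tmin)/2 = (38 + 16)/2 = 27.0
ET0 = 0.0023 * 15.4 * (27.0 + 17.8) * sqrt(38 - 16)
ET0 = 0.0023 * 15.4 * 44.8 * 4.690416

7.4428 mm/day


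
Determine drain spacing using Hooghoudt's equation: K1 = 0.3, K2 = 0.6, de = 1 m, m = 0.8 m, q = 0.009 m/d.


S^2 = 8*K2*de*m/q + 4*K1*m^2/q
S^2 = 8*0.6*1*0.8/0.009 + 4*0.3*0.8^2/0.009
S = sqrt(512.0000)

22.6274 m


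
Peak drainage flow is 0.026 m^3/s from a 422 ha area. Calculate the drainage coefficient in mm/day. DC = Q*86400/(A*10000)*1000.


DC = Q * 86400 / (A * 10000) * 1000
DC = 0.026 * 86400 / (422 * 10000) * 1000
DC = 2246400.0000 / 4220000

0.5323 mm/day


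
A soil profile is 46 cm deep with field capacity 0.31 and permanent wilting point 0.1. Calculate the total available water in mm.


AWC = (FC - PWP) * d * 10
AWC = (0.31 - 0.1) * 46 * 10
AWC = 0.2100 * 46 * 10

96.6000 mm


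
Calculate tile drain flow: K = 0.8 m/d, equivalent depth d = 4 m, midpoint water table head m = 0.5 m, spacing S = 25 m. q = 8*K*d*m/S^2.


q = 8*K*d*m/S^2
q = 8*0.8*4*0.5/25^2
q = 12.8000 / 625

0.0205 m/d


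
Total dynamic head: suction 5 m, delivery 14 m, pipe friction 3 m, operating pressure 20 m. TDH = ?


TDH = Hs + Hd + hf + Hp = 5 + 14 + 3 + 20 = 42

42 m


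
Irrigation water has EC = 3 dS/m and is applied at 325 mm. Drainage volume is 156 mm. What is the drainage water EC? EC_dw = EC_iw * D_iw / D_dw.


EC_dw = EC_iw * D_iw / D_dw
EC_dw = 3 * 325 / 156
EC_dw = 975 / 156

6.2500 dS/m


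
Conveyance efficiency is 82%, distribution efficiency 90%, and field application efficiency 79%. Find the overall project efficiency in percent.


Ec = 0.82, Eb = 0.9, Ea = 0.79
E = 0.82 * 0.9 * 0.79 * 100 = 58.3020%

58.3020 %


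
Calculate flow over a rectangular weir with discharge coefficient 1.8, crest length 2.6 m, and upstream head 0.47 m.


Q = C * L * H^(3/2) = 1.8 * 2.6 * 0.47^1.5 = 1.8 * 2.6 * 0.322216

1.5080 m^3/s


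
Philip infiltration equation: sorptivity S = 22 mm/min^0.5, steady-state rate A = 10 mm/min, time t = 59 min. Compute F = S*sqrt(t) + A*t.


F = S*sqrt(t) + A*t
F = 22*sqrt(59) + 10*59
F = 22*7.681146 + 590

758.9852 mm


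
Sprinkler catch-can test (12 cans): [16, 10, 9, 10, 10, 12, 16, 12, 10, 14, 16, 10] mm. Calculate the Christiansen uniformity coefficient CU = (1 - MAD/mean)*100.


mean = 12.083333 mm
MAD = 2.277778 mm
CU = (1 - 2.277778/12.083333)*100

81.1494 %


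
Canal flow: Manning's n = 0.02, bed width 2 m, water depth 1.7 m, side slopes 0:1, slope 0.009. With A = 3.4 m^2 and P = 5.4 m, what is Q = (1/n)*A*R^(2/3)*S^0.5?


R = A/P = 3.4/5.4 = 0.629630
Q = (1/0.02) * 3.4 * 0.629630^(2/3) * 0.009^0.5

11.8475 m^3/s


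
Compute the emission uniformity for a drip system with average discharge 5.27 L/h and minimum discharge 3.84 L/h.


EU = (q_min/q_avg)*100 = (3.84/5.27)*100 = 72.8653%

72.8653 %


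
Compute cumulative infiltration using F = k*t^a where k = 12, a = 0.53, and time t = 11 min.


F = k * t^a = 12 * 11^0.53
F = 12 * 3.564004

42.7680 mm


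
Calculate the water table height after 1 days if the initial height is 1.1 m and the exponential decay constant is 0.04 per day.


m = m0 * exp(-k*t)
m = 1.1 * exp(-0.04 * 1)
m = 1.1 * exp(-0.0400)

1.0569 m


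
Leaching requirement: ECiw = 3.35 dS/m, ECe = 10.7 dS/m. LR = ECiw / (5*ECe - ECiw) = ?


LR = ECiw / (5*ECe - ECiw)
LR = 3.35 / (5*10.7 - 3.35)
LR = 3.35 / 50.1500

0.0668


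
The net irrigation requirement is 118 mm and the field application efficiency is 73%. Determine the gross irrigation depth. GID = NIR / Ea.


Ea = 73% = 0.73
GID = NIR / Ea = 118 / 0.73 = 161.6438 mm

161.6438 mm


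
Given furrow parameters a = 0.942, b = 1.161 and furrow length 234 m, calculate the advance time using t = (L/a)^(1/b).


t = (L/a)^(1/b)
t = (234/0.942)^(1/1.161)
t = 248.407643^(1/1.161)

115.6163 min


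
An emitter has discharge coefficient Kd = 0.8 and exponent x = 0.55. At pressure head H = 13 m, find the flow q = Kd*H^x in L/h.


q = Kd * H^x = 0.8 * 13^0.55 = 0.8 * 4.098914

3.2791 L/h


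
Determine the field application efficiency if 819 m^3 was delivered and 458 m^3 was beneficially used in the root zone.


Ea = V_root / V_field * 100 = 458 / 819 * 100 = 55.9219%

55.9219 %


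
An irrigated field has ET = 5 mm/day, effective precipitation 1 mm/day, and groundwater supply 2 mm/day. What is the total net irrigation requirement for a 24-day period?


Daily deficit = ET - Pe - GW = 5 - 1 - 2 = 2 mm/day
NIR = 2 * 24 = 48 mm

48.0000 mm


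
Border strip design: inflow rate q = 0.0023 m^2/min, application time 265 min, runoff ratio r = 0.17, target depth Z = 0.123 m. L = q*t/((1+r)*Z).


L = q*t/((1+r)*Z)
L = 0.0023*265/((1+0.17)*0.123)
L = 0.6095/0.14391

4.2353 m


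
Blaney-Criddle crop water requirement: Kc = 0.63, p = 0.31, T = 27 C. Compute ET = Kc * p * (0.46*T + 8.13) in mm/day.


ET = Kc * p * (0.46*T + 8.13)
ET = 0.63 * 0.31 * (0.46*27 + 8.13)
ET = 0.63 * 0.31 * 20.5500

4.0134 mm/day


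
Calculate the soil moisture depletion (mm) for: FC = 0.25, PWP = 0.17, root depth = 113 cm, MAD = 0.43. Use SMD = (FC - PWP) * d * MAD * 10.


SMD = (FC - PWP) * d * MAD * 10
SMD = (0.25 - 0.17) * 113 * 0.43 * 10
SMD = 0.0800 * 113 * 0.43 * 10

38.8720 mm


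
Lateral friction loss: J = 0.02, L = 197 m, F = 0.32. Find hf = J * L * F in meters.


hf = J * L * F = 0.02 * 197 * 0.32 = 1.2608 m

1.2608 m


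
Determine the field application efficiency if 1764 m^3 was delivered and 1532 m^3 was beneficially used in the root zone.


Ea = V_root / V_field * 100 = 1532 / 1764 * 100 = 86.8481%

86.8481 %


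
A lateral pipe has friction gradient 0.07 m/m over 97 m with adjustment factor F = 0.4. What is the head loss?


hf = J * L * F = 0.07 * 97 * 0.4 = 2.7160 m

2.7160 m


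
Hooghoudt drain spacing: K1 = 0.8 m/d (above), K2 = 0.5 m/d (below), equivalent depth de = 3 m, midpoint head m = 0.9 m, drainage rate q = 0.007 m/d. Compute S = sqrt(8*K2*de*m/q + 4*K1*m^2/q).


S^2 = 8*K2*de*m/q + 4*K1*m^2/q
S^2 = 8*0.5*3*0.9/0.007 + 4*0.8*0.9^2/0.007
S = sqrt(1913.1429)

43.7395 m


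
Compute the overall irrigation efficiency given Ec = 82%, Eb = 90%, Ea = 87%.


Ec = 0.82, Eb = 0.9, Ea = 0.87
E = 0.82 * 0.9 * 0.87 * 100 = 64.2060%

64.2060 %


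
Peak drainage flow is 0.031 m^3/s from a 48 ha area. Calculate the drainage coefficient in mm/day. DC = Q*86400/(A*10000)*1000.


DC = Q * 86400 / (A * 10000) * 1000
DC = 0.031 * 86400 / (48 * 10000) * 1000
DC = 2678400.0000 / 480000

5.5800 mm/day


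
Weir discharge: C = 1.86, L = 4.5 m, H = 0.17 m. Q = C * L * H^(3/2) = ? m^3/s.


Q = C * L * H^(3/2) = 1.86 * 4.5 * 0.17^1.5 = 1.86 * 4.5 * 0.070093

0.5867 m^3/s


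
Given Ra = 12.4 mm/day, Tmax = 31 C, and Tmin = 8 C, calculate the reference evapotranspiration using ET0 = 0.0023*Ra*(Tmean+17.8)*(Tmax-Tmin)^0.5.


Tmean = (Tmax + Tmin)/2 = (31 + 8)/2 = 19.5
ET0 = 0.0023 * 12.4 * (19.5 + 17.8) * sqrt(31 - 8)
ET0 = 0.0023 * 12.4 * 37.3 * 4.795832

5.1018 mm/day


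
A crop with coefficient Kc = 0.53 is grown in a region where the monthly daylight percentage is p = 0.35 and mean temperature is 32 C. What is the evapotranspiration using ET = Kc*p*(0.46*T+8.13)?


ET = Kc * p * (0.46*T + 8.13)
ET = 0.53 * 0.35 * (0.46*32 + 8.13)
ET = 0.53 * 0.35 * 22.8500

4.2387 mm/day


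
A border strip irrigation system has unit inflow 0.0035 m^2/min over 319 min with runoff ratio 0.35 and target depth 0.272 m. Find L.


L = q*t/((1+r)*Z)
L = 0.0035*319/((1+0.35)*0.272)
L = 1.1165/0.3672

3.0406 m


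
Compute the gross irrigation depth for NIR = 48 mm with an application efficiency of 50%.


Ea = 50% = 0.5
GID = NIR / Ea = 48 / 0.5 = 96.0000 mm

96.0000 mm


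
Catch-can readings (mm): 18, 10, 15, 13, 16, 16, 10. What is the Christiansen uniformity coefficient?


mean = 14.000000 mm
MAD = 2.571429 mm
CU = (1 - 2.571429/14.000000)*100

81.6326 %


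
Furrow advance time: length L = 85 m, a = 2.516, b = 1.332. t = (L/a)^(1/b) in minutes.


t = (L/a)^(1/b)
t = (85/2.516)^(1/1.332)
t = 33.783784^(1/1.332)

14.0501 min


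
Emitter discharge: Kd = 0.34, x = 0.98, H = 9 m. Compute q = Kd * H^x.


q = Kd * H^x = 0.34 * 9^0.98 = 0.34 * 8.613064

2.9284 L/h


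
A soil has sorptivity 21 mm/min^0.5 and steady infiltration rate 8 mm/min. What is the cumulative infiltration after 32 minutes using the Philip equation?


F = S*sqrt(t) + A*t
F = 21*sqrt(32) + 8*32
F = 21*5.656854 + 256

374.7939 mm


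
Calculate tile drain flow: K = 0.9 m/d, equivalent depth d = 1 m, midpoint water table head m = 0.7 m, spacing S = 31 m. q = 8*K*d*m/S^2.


q = 8*K*d*m/S^2
q = 8*0.9*1*0.7/31^2
q = 5.0400 / 961

0.0052 m/d


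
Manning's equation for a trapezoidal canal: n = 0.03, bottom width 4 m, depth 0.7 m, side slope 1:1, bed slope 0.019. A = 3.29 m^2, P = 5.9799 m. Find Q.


R = A/P = 3.29/5.9799 = 0.550176
Q = (1/0.03) * 3.29 * 0.550176^(2/3) * 0.019^0.5

10.1497 m^3/s


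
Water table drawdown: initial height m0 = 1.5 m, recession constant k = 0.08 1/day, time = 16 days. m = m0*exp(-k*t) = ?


m = m0 * exp(-k*t)
m = 1.5 * exp(-0.08 * 16)
m = 1.5 * exp(-1.2800)

0.4171 m


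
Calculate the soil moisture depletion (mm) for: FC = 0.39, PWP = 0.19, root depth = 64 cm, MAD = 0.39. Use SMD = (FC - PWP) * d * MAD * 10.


SMD = (FC - PWP) * d * MAD * 10
SMD = (0.39 - 0.19) * 64 * 0.39 * 10
SMD = 0.2000 * 64 * 0.39 * 10

49.9200 mm


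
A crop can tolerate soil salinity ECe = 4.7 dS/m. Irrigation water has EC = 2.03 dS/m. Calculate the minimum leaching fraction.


LR = ECiw / (5*ECe - ECiw)
LR = 2.03 / (5*4.7 - 2.03)
LR = 2.03 / 21.4700

0.0946


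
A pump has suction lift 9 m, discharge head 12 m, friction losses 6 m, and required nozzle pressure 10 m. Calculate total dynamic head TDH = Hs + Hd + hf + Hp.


TDH = Hs + Hd + hf + Hp = 9 + 12 + 6 + 10 = 37

37 m


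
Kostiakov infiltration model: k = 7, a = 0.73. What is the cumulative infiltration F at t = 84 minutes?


F = k * t^a = 7 * 84^0.73
F = 7 * 25.393577

177.7550 mm


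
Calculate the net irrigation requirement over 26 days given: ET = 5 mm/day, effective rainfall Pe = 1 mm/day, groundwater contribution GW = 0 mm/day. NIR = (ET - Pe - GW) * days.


Daily deficit = ET - Pe - GW = 5 - 1 - 0 = 4 mm/day
NIR = 4 * 26 = 104 mm

104.0000 mm


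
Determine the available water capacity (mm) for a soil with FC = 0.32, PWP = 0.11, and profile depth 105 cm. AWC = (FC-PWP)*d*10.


AWC = (FC - PWP) * d * 10
AWC = (0.32 - 0.11) * 105 * 10
AWC = 0.2100 * 105 * 10

220.5000 mm


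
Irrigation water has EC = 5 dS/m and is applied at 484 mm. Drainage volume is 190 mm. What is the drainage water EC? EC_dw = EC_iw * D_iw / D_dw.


EC_dw = EC_iw * D_iw / D_dw
EC_dw = 5 * 484 / 190
EC_dw = 2420 / 190

12.7368 dS/m


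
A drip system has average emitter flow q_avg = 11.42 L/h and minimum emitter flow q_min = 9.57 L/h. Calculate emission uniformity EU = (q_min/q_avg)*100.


EU = (q_min/q_avg)*100 = (9.57/11.42)*100 = 83.8004%

83.8004 %


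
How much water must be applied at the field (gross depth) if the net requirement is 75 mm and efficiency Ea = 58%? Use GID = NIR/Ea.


Ea = 58% = 0.58
GID = NIR / Ea = 75 / 0.58 = 129.3103 mm

129.3103 mm


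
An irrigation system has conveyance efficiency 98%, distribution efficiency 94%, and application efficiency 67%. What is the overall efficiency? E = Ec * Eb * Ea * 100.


Ec = 0.98, Eb = 0.94, Ea = 0.67
E = 0.98 * 0.94 * 0.67 * 100 = 61.7204%

61.7204 %


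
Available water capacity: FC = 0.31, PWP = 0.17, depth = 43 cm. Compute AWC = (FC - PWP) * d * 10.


AWC = (FC - PWP) * d * 10
AWC = (0.31 - 0.17) * 43 * 10
AWC = 0.1400 * 43 * 10

60.2000 mm


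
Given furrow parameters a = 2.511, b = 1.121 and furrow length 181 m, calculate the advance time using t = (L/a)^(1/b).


t = (L/a)^(1/b)
t = (181/2.511)^(1/1.121)
t = 72.082836^(1/1.121)

45.4254 min


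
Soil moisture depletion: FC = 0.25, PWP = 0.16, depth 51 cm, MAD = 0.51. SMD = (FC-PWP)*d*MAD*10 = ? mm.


SMD = (FC - PWP) * d * MAD * 10
SMD = (0.25 - 0.16) * 51 * 0.51 * 10
SMD = 0.0900 * 51 * 0.51 * 10

23.4090 mm


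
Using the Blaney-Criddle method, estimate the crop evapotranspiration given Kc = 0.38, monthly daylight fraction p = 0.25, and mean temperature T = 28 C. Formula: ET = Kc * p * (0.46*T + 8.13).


ET = Kc * p * (0.46*T + 8.13)
ET = 0.38 * 0.25 * (0.46*28 + 8.13)
ET = 0.38 * 0.25 * 21.0100

1.9960 mm/day


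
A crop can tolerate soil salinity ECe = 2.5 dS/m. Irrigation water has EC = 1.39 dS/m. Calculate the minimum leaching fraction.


LR = ECiw / (5*ECe - ECiw)
LR = 1.39 / (5*2.5 - 1.39)
LR = 1.39 / 11.1100

0.1251


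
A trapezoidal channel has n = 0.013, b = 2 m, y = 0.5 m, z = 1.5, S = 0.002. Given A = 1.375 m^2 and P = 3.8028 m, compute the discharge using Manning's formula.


R = A/P = 1.375/3.8028 = 0.361576
Q = (1/0.013) * 1.375 * 0.361576^(2/3) * 0.002^0.5

2.4007 m^3/s


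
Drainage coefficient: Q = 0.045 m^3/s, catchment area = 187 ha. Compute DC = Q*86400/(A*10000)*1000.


DC = Q * 86400 / (A * 10000) * 1000
DC = 0.045 * 86400 / (187 * 10000) * 1000
DC = 3888000.0000 / 1870000

2.0791 mm/day


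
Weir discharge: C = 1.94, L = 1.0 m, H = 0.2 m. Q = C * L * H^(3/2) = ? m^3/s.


Q = C * L * H^(3/2) = 1.94 * 1.0 * 0.2^1.5 = 1.94 * 1.0 * 0.089443

0.1735 m^3/s


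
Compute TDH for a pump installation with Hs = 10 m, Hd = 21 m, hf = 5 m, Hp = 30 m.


TDH = Hs + Hd + hf + Hp = 10 + 21 + 5 + 30 = 66

66 m


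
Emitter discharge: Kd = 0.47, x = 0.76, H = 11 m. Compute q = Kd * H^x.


q = Kd * H^x = 0.47 * 11^0.76 = 0.47 * 6.186691

2.9077 L/h


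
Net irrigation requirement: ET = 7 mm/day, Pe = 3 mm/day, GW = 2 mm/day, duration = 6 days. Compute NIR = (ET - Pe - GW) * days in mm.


Daily deficit = ET - Pe - GW = 7 - 3 - 2 = 2 mm/day
NIR = 2 * 6 = 12 mm

12.0000 mm


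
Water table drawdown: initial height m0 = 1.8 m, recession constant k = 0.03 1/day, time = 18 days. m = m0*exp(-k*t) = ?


m = m0 * exp(-k*t)
m = 1.8 * exp(-0.03 * 18)
m = 1.8 * exp(-0.5400)

1.0489 m


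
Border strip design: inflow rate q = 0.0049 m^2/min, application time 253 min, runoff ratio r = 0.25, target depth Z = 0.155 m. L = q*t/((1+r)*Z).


L = q*t/((1+r)*Z)
L = 0.0049*253/((1+0.25)*0.155)
L = 1.2397/0.19375

6.3985 m


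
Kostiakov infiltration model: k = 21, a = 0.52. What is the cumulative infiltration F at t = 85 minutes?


F = k * t^a = 21 * 85^0.52
F = 21 * 10.076225

211.6007 mm


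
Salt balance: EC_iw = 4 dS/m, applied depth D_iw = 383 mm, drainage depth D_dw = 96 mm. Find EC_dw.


EC_dw = EC_iw * D_iw / D_dw
EC_dw = 4 * 383 / 96
EC_dw = 1532 / 96

15.9583 dS/m


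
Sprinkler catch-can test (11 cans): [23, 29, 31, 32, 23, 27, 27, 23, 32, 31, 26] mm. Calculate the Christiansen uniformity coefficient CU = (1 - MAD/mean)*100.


mean = 27.636364 mm
MAD = 3.057851 mm
CU = (1 - 3.057851/27.636364)*100

88.9354 %


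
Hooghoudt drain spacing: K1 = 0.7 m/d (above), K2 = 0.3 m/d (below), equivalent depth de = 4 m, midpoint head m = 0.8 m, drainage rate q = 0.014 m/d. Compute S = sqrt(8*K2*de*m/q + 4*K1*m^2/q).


S^2 = 8*K2*de*m/q + 4*K1*m^2/q
S^2 = 8*0.3*4*0.8/0.014 + 4*0.7*0.8^2/0.014
S = sqrt(676.5714)

26.0110 m


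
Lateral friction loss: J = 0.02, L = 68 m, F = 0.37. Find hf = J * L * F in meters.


hf = J * L * F = 0.02 * 68 * 0.37 = 0.5032 m

0.5032 m


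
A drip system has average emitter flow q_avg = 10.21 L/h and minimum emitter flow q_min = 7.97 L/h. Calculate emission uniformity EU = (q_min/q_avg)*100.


EU = (q_min/q_avg)*100 = (7.97/10.21)*100 = 78.0607%

78.0607 %


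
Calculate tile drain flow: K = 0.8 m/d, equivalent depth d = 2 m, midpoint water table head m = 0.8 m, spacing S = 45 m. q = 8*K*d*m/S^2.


q = 8*K*d*m/S^2
q = 8*0.8*2*0.8/45^2
q = 10.2400 / 2025

0.0051 m/d


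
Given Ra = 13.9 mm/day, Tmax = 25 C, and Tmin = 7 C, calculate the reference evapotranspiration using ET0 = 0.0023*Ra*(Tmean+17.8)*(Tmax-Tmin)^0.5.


Tmean = (Tmax + Tmin)/2 = (25 + 7)/2 = 16.0
ET0 = 0.0023 * 13.9 * (16.0 + 17.8) * sqrt(25 - 7)
ET0 = 0.0023 * 13.9 * 33.8 * 4.242641

4.5845 mm/day


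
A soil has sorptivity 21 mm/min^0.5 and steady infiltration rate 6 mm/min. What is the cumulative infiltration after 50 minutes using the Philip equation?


F = S*sqrt(t) + A*t
F = 21*sqrt(50) + 6*50
F = 21*7.071068 + 300

448.4924 mm


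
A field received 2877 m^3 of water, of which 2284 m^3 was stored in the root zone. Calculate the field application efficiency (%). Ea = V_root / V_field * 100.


Ea = V_root / V_field * 100 = 2284 / 2877 * 100 = 79.3883%

79.3883 %


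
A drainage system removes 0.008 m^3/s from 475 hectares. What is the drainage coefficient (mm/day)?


DC = Q * 86400 / (A * 10000) * 1000
DC = 0.008 * 86400 / (475 * 10000) * 1000
DC = 691200.0000 / 4750000

0.1455 mm/day


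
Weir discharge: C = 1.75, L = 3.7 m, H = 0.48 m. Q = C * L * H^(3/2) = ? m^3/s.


Q = C * L * H^(3/2) = 1.75 * 3.7 * 0.48^1.5 = 1.75 * 3.7 * 0.332554

2.1533 m^3/s


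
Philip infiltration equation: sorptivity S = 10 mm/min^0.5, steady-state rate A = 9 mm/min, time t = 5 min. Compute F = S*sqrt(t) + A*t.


F = S*sqrt(t) + A*t
F = 10*sqrt(5) + 9*5
F = 10*2.236068 + 45

67.3607 mm


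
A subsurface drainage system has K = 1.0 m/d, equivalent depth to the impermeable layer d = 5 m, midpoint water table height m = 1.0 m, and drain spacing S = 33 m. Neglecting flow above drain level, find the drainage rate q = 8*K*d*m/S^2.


q = 8*K*d*m/S^2
q = 8*1.0*5*1.0/33^2
q = 40.0000 / 1089

0.0367 m/d


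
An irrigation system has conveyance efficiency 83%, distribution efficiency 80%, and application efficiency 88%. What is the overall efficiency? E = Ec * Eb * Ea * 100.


Ec = 0.83, Eb = 0.8, Ea = 0.88
E = 0.83 * 0.8 * 0.88 * 100 = 58.4320%

58.4320 %


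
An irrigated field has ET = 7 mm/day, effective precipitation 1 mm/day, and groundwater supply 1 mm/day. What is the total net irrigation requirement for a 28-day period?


Daily deficit = ET - Pe - GW = 7 - 1 - 1 = 5 mm/day
NIR = 5 * 28 = 140 mm

140.0000 mm


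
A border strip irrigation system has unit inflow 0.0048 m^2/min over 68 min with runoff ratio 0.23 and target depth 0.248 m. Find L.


L = q*t/((1+r)*Z)
L = 0.0048*68/((1+0.23)*0.248)
L = 0.3264/0.30504

1.0700 m


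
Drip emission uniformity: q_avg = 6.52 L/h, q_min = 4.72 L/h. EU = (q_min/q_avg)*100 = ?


EU = (q_min/q_avg)*100 = (4.72/6.52)*100 = 72.3926%

72.3926 %


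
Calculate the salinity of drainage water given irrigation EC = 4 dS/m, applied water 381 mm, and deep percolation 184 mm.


EC_dw = EC_iw * D_iw / D_dw
EC_dw = 4 * 381 / 184
EC_dw = 1524 / 184

8.2826 dS/m


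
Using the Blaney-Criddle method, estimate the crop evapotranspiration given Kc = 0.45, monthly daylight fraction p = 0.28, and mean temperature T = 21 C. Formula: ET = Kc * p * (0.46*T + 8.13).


ET = Kc * p * (0.46*T + 8.13)
ET = 0.45 * 0.28 * (0.46*21 + 8.13)
ET = 0.45 * 0.28 * 17.7900

2.2415 mm/day


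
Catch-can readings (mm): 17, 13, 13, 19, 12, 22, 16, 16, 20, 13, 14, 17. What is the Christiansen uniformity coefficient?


mean = 16.000000 mm
MAD = 2.500000 mm
CU = (1 - 2.500000/16.000000)*100

84.3750 %


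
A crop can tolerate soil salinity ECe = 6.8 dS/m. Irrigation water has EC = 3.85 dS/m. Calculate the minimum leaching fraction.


LR = ECiw / (5*ECe - ECiw)
LR = 3.85 / (5*6.8 - 3.85)
LR = 3.85 / 30.1500

0.1277


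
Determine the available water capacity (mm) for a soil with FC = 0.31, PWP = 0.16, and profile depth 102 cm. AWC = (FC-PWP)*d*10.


AWC = (FC - PWP) * d * 10
AWC = (0.31 - 0.16) * 102 * 10
AWC = 0.1500 * 102 * 10

153.0000 mm


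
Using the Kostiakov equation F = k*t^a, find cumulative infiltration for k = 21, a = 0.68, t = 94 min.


F = k * t^a = 21 * 94^0.68
F = 21 * 21.964784

461.2605 mm


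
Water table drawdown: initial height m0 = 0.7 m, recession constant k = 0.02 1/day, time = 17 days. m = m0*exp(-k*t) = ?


m = m0 * exp(-k*t)
m = 0.7 * exp(-0.02 * 17)
m = 0.7 * exp(-0.3400)

0.4982 m


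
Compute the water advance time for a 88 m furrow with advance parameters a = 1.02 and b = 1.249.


t = (L/a)^(1/b)
t = (88/1.02)^(1/1.249)
t = 86.274510^(1/1.249)

35.4769 min


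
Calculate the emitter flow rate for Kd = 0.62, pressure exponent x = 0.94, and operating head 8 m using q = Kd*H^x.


q = Kd * H^x = 0.62 * 8^0.94 = 0.62 * 7.061624

4.3782 L/h


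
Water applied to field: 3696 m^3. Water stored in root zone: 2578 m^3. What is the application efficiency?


Ea = V_root / V_field * 100 = 2578 / 3696 * 100 = 69.7511%

69.7511 %


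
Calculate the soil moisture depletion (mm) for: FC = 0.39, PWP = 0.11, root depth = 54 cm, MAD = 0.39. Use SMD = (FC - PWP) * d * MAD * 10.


SMD = (FC - PWP) * d * MAD * 10
SMD = (0.39 - 0.11) * 54 * 0.39 * 10
SMD = 0.2800 * 54 * 0.39 * 10

58.9680 mm


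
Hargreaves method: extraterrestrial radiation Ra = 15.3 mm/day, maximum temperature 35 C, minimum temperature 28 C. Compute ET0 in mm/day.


Tmean = (Tmax + Tmin)/2 = (35 + 28)/2 = 31.5
ET0 = 0.0023 * 15.3 * (31.5 + 17.8) * sqrt(35 - 28)
ET0 = 0.0023 * 15.3 * 49.3 * 2.645751

4.5900 mm/day


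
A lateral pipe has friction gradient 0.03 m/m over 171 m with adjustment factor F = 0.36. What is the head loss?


hf = J * L * F = 0.03 * 171 * 0.36 = 1.8468 m

1.8468 m


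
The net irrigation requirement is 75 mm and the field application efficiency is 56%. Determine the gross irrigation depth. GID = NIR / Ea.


Ea = 56% = 0.56
GID = NIR / Ea = 75 / 0.56 = 133.9286 mm

133.9286 mm


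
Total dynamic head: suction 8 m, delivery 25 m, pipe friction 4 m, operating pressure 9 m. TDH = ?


TDH = Hs + Hd + hf + Hp = 8 + 25 + 4 + 9 = 46

46 m


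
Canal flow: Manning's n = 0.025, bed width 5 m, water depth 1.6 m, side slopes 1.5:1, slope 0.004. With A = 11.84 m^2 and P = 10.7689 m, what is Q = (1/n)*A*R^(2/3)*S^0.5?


R = A/P = 11.84/10.7689 = 1.099462
Q = (1/0.025) * 11.84 * 1.099462^(2/3) * 0.004^0.5

31.9077 m^3/s


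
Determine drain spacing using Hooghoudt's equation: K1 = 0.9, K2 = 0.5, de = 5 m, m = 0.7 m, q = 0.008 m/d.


S^2 = 8*K2*de*m/q + 4*K1*m^2/q
S^2 = 8*0.5*5*0.7/0.008 + 4*0.9*0.7^2/0.008
S = sqrt(1970.5000)

44.3903 m


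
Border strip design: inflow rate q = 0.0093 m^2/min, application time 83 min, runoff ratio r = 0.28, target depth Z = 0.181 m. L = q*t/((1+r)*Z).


L = q*t/((1+r)*Z)
L = 0.0093*83/((1+0.28)*0.181)
L = 0.7719/0.23168

3.3318 m


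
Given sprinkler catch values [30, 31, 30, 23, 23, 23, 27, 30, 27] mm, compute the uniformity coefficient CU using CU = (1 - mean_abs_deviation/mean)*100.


mean = 27.111111 mm
MAD = 2.790123 mm
CU = (1 - 2.790123/27.111111)*100

89.7086 %


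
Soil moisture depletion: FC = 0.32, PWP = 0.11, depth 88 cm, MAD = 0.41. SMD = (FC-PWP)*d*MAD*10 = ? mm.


SMD = (FC - PWP) * d * MAD * 10
SMD = (0.32 - 0.11) * 88 * 0.41 * 10
SMD = 0.2100 * 88 * 0.41 * 10

75.7680 mm


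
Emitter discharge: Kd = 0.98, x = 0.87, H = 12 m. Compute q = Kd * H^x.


q = Kd * H^x = 0.98 * 12^0.87 = 0.98 * 8.687357

8.5136 L/h


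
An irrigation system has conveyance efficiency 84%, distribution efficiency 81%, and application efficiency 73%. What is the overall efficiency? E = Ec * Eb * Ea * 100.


Ec = 0.84, Eb = 0.81, Ea = 0.73
E = 0.84 * 0.81 * 0.73 * 100 = 49.6692%

49.6692 %


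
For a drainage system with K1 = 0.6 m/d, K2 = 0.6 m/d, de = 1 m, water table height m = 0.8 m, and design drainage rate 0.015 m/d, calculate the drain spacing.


S^2 = 8*K2*de*m/q + 4*K1*m^2/q
S^2 = 8*0.6*1*0.8/0.015 + 4*0.6*0.8^2/0.015
S = sqrt(358.4000)

18.9315 m


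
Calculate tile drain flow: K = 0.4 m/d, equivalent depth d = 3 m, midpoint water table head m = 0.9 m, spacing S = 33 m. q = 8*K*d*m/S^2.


q = 8*K*d*m/S^2
q = 8*0.4*3*0.9/33^2
q = 8.6400 / 1089

0.0079 m/d


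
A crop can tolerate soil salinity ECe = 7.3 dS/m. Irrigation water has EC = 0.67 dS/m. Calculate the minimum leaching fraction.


LR = ECiw / (5*ECe - ECiw)
LR = 0.67 / (5*7.3 - 0.67)
LR = 0.67 / 35.8300

0.0187


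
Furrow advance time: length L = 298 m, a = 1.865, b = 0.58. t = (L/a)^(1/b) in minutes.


t = (L/a)^(1/b)
t = (298/1.865)^(1/0.58)
t = 159.785523^(1/0.58)

6297.9972 min


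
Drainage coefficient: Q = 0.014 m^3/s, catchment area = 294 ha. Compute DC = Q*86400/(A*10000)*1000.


DC = Q * 86400 / (A * 10000) * 1000
DC = 0.014 * 86400 / (294 * 10000) * 1000
DC = 1209600.0000 / 2940000

0.4114 mm/day


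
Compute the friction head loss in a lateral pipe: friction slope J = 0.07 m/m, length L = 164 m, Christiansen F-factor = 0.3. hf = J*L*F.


hf = J * L * F = 0.07 * 164 * 0.3 = 3.4440 m

3.4440 m


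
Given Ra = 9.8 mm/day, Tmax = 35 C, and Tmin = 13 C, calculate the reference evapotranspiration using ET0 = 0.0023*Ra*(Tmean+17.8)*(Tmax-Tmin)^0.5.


Tmean = (Tmax + Tmin)/2 = (35 + 13)/2 = 24.0
ET0 = 0.0023 * 9.8 * (24.0 + 17.8) * sqrt(35 - 13)
ET0 = 0.0023 * 9.8 * 41.8 * 4.690416

4.4192 mm/day


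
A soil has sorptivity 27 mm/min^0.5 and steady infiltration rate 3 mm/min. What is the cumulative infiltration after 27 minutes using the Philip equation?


F = S*sqrt(t) + A*t
F = 27*sqrt(27) + 3*27
F = 27*5.196152 + 81

221.2961 mm


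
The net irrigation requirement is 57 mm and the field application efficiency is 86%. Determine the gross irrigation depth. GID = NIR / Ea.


Ea = 86% = 0.86
GID = NIR / Ea = 57 / 0.86 = 66.2791 mm

66.2791 mm


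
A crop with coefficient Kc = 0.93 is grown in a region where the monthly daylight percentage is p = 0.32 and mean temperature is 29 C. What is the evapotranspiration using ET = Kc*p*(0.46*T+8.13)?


ET = Kc * p * (0.46*T + 8.13)
ET = 0.93 * 0.32 * (0.46*29 + 8.13)
ET = 0.93 * 0.32 * 21.4700

6.3895 mm/day


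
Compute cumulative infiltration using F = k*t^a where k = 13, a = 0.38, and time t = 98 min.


F = k * t^a = 13 * 98^0.38
F = 13 * 5.710392

74.2351 mm


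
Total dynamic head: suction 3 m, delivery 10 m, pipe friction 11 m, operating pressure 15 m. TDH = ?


TDH = Hs + Hd + hf + Hp = 3 + 10 + 11 + 15 = 39

39 m


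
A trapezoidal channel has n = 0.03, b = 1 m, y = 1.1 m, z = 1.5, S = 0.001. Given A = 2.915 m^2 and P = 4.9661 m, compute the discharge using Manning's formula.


R = A/P = 2.915/4.9661 = 0.586980
Q = (1/0.03) * 2.915 * 0.586980^(2/3) * 0.001^0.5

2.1541 m^3/s


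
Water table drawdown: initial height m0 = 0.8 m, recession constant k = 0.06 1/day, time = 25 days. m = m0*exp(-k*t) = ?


m = m0 * exp(-k*t)
m = 0.8 * exp(-0.06 * 25)
m = 0.8 * exp(-1.5000)

0.1785 m


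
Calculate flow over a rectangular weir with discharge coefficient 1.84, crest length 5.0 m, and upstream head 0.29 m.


Q = C * L * H^(3/2) = 1.84 * 5.0 * 0.29^1.5 = 1.84 * 5.0 * 0.156170

1.4368 m^3/s


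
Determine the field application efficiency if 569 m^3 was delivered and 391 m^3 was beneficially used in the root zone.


Ea = V_root / V_field * 100 = 391 / 569 * 100 = 68.7170%

68.7170 %


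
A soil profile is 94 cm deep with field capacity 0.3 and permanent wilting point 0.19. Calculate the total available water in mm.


AWC = (FC - PWP) * d * 10
AWC = (0.3 - 0.19) * 94 * 10
AWC = 0.1100 * 94 * 10

103.4000 mm


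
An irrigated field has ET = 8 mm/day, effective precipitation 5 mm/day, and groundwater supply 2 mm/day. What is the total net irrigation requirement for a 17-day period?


Daily deficit = ET - Pe - GW = 8 - 5 - 2 = 1 mm/day
NIR = 1 * 17 = 17 mm

17.0000 mm


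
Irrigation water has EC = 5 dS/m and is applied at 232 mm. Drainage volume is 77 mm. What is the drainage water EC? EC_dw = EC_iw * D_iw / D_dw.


EC_dw = EC_iw * D_iw / D_dw
EC_dw = 5 * 232 / 77
EC_dw = 1160 / 77

15.0649 dS/m


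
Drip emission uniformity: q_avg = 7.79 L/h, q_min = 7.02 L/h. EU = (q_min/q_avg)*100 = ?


EU = (q_min/q_avg)*100 = (7.02/7.79)*100 = 90.1155%

90.1155 %


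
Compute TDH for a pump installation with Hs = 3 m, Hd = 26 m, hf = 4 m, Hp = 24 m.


TDH = Hs + Hd + hf + Hp = 3 + 26 + 4 + 24 = 57

57 m


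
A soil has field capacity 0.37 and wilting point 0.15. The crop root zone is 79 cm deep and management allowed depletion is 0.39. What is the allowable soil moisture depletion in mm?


SMD = (FC - PWP) * d * MAD * 10
SMD = (0.37 - 0.15) * 79 * 0.39 * 10
SMD = 0.2200 * 79 * 0.39 * 10

67.7820 mm


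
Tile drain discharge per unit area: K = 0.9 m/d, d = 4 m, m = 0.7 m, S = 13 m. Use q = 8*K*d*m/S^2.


q = 8*K*d*m/S^2
q = 8*0.9*4*0.7/13^2
q = 20.1600 / 169

0.1193 m/d


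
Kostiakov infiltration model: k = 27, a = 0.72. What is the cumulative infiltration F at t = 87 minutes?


F = k * t^a = 27 * 87^0.72
F = 27 * 24.914597

672.6941 mm


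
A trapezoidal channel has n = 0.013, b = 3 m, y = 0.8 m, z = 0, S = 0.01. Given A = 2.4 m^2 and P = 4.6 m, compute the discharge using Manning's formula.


R = A/P = 2.4/4.6 = 0.521739
Q = (1/0.013) * 2.4 * 0.521739^(2/3) * 0.01^0.5

11.9647 m^3/s


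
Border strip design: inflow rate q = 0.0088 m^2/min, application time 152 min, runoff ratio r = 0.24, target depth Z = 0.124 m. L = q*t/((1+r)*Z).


L = q*t/((1+r)*Z)
L = 0.0088*152/((1+0.24)*0.124)
L = 1.3376/0.15376

8.6993 m


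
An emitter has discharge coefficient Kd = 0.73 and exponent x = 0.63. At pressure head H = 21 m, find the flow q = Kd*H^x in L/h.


q = Kd * H^x = 0.73 * 21^0.63 = 0.73 * 6.807665

4.9696 L/h


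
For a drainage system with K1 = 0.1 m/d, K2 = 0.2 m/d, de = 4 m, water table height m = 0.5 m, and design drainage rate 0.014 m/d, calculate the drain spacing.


S^2 = 8*K2*de*m/q + 4*K1*m^2/q
S^2 = 8*0.2*4*0.5/0.014 + 4*0.1*0.5^2/0.014
S = sqrt(235.7143)

15.3530 m


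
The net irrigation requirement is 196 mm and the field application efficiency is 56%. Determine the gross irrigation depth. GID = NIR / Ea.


Ea = 56% = 0.56
GID = NIR / Ea = 196 / 0.56 = 350.0000 mm

350.0000 mm


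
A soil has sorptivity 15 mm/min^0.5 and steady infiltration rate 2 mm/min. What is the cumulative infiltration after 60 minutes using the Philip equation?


F = S*sqrt(t) + A*t
F = 15*sqrt(60) + 2*60
F = 15*7.745967 + 120

236.1895 mm


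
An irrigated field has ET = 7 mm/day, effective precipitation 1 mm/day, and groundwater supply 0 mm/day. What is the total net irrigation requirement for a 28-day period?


Daily deficit = ET - Pe - GW = 7 - 1 - 0 = 6 mm/day
NIR = 6 * 28 = 168 mm

168.0000 mm
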